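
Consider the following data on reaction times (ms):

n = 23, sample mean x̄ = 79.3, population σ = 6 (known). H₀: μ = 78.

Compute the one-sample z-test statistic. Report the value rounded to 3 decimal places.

test statistic = 1.039

SE = σ/√n = 6/√23 = 1.2511
z = (x̄−μ₀)/SE = (79.3−78)/1.2511 = 1.0391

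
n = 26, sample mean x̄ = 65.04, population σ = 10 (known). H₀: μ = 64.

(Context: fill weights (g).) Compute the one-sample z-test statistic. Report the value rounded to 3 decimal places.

test statistic = 0.530

SE = σ/√n = 10/√26 = 1.9612
z = (x̄−μ₀)/SE = (65.04−64)/1.9612 = 0.5303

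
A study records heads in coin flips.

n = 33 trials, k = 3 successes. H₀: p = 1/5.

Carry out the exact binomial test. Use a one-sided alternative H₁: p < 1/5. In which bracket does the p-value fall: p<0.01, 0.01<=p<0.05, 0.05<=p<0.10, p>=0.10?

Exact binomial: n=33, k=3, p₀=1/5=0.2000
P(X≤3) from Σ C(n,i)·p₀^i·(1−p₀)^(n−i)
p-value (one-sided, H₁ less) = 0.08081
→ bracket: 0.05<=p<0.10

p-value bracket: 0.05<=p<0.10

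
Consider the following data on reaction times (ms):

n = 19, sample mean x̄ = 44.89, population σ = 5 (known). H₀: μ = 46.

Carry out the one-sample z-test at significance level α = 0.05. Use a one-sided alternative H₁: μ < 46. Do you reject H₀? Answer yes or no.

SE = σ/√n = 5/√19 = 1.1471
z = (x̄−μ₀)/SE = (44.89−46)/1.1471 = -0.9677
p-value (one-sided, H₁ less) = 0.16660
At α=0.05: p ≥ α → fail to reject H₀

reject H₀: no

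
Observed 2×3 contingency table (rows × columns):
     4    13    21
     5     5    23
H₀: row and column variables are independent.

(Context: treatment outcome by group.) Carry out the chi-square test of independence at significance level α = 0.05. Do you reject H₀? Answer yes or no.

reject H₀: no

Row totals [38, 33], col totals [9, 18, 44], n=71
χ² = (4−4.82)²/4.82 + (13−9.63)²/9.63 + (21−23.55)²/23.55 + (5−4.18)²/4.18 + (5−8.37)²/8.37 + (23−20.45)²/20.45 = 3.4224
df = 2
p-value (upper-tail) = 0.18065
At α=0.05: p ≥ α → fail to reject H₀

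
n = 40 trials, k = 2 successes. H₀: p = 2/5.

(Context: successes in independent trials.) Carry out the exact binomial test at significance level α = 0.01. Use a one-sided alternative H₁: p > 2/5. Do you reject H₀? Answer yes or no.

reject H₀: no

Exact binomial: n=40, k=2, p₀=2/5=0.4000
P(X≥2) from Σ C(n,i)·p₀^i·(1−p₀)^(n−i)
p-value (one-sided, H₁ greater) = 1.00000
At α=0.01: p ≥ α → fail to reject H₀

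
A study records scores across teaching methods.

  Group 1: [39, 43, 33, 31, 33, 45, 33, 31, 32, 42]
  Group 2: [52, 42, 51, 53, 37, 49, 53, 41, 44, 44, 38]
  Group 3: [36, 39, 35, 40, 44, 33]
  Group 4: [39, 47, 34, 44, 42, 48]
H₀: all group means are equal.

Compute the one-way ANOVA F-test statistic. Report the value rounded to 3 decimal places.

test statistic = 6.352

Group means [36.20, 45.82, 37.83, 42.33], grand mean 40.818
SSB = Σnᵢ(x̄ᵢ−x̄)² = 555.506; SSW = ΣΣ(x−x̄ᵢ)² = 845.403
MSB = 555.506/3 = 185.1687; MSW = 845.403/29 = 29.1518
F = MSB/MSW = 6.3519
df = (3, 29)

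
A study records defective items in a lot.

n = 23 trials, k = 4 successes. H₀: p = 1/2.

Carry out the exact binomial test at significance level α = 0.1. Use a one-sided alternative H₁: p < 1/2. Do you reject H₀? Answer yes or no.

reject H₀: yes

Exact binomial: n=23, k=4, p₀=1/2=0.5000
P(X≤4) from Σ C(n,i)·p₀^i·(1−p₀)^(n−i)
p-value (one-sided, H₁ less) = 0.00130
At α=0.1: p < α → reject H₀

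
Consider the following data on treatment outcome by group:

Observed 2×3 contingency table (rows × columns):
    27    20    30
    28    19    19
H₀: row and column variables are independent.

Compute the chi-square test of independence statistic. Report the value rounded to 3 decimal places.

Row totals [77, 66], col totals [55, 39, 49], n=143
χ² = (27−29.62)²/29.62 + (20−21.00)²/21.00 + (30−26.38)²/26.38 + (28−25.38)²/25.38 + (19−18.00)²/18.00 + (19−22.62)²/22.62 = 1.6770
df = 2

test statistic = 1.677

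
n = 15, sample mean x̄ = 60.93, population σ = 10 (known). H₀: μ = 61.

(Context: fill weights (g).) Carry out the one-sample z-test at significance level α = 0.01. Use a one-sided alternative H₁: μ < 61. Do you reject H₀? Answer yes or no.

SE = σ/√n = 10/√15 = 2.5820
z = (x̄−μ₀)/SE = (60.93−61)/2.5820 = -0.0271
p-value (one-sided, H₁ less) = 0.48919
At α=0.01: p ≥ α → fail to reject H₀

reject H₀: no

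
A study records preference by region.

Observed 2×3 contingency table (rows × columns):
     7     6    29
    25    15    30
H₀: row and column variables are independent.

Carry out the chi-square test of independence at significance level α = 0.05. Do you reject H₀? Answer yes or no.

Row totals [42, 70], col totals [32, 21, 59], n=112
χ² = (7−12.00)²/12.00 + (6−7.88)²/7.88 + (29−22.12)²/22.12 + (25−20.00)²/20.00 + (15−13.12)²/13.12 + (30−36.88)²/36.88 = 7.4657
df = 2
p-value (upper-tail) = 0.02392
At α=0.05: p < α → reject H₀

reject H₀: yes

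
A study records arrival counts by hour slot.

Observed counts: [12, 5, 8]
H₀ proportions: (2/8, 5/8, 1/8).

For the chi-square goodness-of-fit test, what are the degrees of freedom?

degrees of freedom = 2

df = k − 1 = 3 − 1 = 2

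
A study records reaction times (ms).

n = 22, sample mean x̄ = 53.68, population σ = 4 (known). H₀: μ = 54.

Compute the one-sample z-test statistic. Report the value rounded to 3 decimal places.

test statistic = -0.375

SE = σ/√n = 4/√22 = 0.8528
z = (x̄−μ₀)/SE = (53.68−54)/0.8528 = -0.3752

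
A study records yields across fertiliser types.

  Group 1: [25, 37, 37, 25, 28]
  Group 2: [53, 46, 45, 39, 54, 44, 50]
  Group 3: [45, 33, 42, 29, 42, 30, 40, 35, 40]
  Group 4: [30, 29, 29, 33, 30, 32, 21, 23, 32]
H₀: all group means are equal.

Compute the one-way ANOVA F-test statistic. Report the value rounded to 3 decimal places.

Group means [30.40, 47.29, 37.33, 28.78], grand mean 35.933
SSB = Σnᵢ(x̄ᵢ−x̄)² = 1533.683; SSW = ΣΣ(x−x̄ᵢ)² = 722.184
MSB = 1533.683/3 = 511.2275; MSW = 722.184/26 = 27.7763
F = MSB/MSW = 18.4052
df = (3, 26)

test statistic = 18.405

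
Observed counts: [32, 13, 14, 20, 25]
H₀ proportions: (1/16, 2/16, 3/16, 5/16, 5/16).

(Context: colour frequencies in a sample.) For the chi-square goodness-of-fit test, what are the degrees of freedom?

degrees of freedom = 4

df = k − 1 = 5 − 1 = 4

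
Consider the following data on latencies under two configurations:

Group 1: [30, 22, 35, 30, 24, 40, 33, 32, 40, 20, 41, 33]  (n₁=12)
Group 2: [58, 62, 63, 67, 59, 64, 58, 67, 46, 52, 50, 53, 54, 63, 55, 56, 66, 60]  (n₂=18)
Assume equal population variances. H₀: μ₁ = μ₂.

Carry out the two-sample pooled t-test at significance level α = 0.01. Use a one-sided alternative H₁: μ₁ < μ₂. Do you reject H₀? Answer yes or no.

x̄₁=31.667, s₁=6.972, n₁=12
x̄₂=58.500, s₂=6.071, n₂=18
s_p² = [11·6.972² + 17·6.071²]/28 = 41.4702
SE = √(s_p²·(1/12+1/18)) = 2.3999
t = (31.667−58.500)/2.3999 = -11.1808
df = 28
p-value (one-sided, H₁ less) = 0.00000
At α=0.01: p < α → reject H₀

reject H₀: yes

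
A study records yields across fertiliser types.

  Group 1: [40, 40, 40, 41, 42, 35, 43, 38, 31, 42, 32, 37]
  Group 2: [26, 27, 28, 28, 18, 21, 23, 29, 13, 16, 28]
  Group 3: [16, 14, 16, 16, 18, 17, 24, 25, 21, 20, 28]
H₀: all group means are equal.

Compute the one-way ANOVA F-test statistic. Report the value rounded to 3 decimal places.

Group means [38.42, 23.36, 19.55], grand mean 27.441
SSB = Σnᵢ(x̄ᵢ−x̄)² = 2314.193; SSW = ΣΣ(x−x̄ᵢ)² = 684.189
MSB = 2314.193/2 = 1157.0965; MSW = 684.189/31 = 22.0706
F = MSB/MSW = 52.4270
df = (2, 31)

test statistic = 52.427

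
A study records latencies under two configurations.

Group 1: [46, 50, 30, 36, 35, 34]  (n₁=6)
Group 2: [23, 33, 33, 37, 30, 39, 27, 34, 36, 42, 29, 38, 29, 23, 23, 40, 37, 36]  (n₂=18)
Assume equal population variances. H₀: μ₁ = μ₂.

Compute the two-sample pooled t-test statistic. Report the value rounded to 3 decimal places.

x̄₁=38.500, s₁=7.740, n₁=6
x̄₂=32.722, s₂=6.027, n₂=18
s_p² = [5·7.740² + 17·6.027²]/22 = 41.6869
SE = √(s_p²·(1/6+1/18)) = 3.0436
t = (38.500−32.722)/3.0436 = 1.8983
df = 22

test statistic = 1.898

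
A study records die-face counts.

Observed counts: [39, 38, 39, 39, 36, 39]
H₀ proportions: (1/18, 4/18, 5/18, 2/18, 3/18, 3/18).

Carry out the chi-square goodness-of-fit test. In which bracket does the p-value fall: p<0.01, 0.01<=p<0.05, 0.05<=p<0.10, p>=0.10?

n = 230; E_i = n·p_i = [12.78, 51.11, 63.89, 25.56, 38.33, 38.33]
χ² = (39−12.78)²/12.78 + (38−51.11)²/51.11 + (39−63.89)²/63.89 + (39−25.56)²/25.56 + (36−38.33)²/38.33 + (39−38.33)²/38.33 = 74.0983
df = 5
p-value (upper-tail) = 0.00000
→ bracket: p<0.01

p-value bracket: p<0.01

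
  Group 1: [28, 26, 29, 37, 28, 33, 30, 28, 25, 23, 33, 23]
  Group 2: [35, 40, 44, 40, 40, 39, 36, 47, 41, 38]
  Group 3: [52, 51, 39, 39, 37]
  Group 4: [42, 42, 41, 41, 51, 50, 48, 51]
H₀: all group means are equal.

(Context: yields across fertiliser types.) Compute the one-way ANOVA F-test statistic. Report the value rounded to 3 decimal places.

test statistic = 26.869

Group means [28.58, 40.00, 43.60, 45.75], grand mean 37.914
SSB = Σnᵢ(x̄ᵢ−x̄)² = 1741.126; SSW = ΣΣ(x−x̄ᵢ)² = 669.617
MSB = 1741.126/3 = 580.3754; MSW = 669.617/31 = 21.6005
F = MSB/MSW = 26.8686
df = (3, 31)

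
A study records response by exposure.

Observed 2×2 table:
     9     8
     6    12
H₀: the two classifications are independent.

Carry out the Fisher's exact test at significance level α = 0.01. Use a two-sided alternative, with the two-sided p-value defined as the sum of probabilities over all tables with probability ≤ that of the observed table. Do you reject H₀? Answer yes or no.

reject H₀: no

Margins: r₁=17, r₂=18, c₁=15, c₂=20, n=35
p_obs = C(17,9)·C(18,6)/C(35,15); sum pmf over tables with pmf ≤ p_obs
p-value (two-sided) = 0.31453
At α=0.01: p ≥ α → fail to reject H₀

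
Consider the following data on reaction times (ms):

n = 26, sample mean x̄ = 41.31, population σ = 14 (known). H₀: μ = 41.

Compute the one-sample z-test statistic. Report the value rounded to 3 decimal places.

test statistic = 0.113

SE = σ/√n = 14/√26 = 2.7456
z = (x̄−μ₀)/SE = (41.31−41)/2.7456 = 0.1129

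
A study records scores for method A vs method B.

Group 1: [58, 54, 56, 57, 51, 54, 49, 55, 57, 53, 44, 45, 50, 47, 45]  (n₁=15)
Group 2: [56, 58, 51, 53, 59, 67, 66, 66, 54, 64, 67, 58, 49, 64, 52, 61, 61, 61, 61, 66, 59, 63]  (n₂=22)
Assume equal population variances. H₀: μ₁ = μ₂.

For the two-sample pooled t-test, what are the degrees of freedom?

df = n₁ + n₂ − 2 = 15 + 22 − 2 = 35

degrees of freedom = 35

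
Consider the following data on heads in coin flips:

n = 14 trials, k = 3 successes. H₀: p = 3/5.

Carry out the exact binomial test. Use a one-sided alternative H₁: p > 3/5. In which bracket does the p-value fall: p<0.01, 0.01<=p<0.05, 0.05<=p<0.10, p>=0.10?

p-value bracket: p>=0.10

Exact binomial: n=14, k=3, p₀=3/5=0.6000
P(X≥3) from Σ C(n,i)·p₀^i·(1−p₀)^(n−i)
p-value (one-sided, H₁ greater) = 0.99939
→ bracket: p>=0.10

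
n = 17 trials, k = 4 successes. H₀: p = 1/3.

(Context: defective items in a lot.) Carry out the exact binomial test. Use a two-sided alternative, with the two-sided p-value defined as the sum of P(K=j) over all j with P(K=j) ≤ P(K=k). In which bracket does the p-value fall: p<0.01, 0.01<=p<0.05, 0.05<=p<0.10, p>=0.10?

Exact binomial: n=17, k=4, p₀=1/3=0.3333
P(X=j) = C(n,j)·p₀^j·(1−p₀)^(n−j); p = Σ P(X=j) over j with P(X=j) ≤ P(X=4)
p-value (two-sided) = 0.45325
→ bracket: p>=0.10

p-value bracket: p>=0.10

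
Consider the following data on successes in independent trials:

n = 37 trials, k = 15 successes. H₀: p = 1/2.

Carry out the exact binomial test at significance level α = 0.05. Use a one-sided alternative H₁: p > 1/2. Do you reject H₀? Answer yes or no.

Exact binomial: n=37, k=15, p₀=1/2=0.5000
P(X≥15) from Σ C(n,i)·p₀^i·(1−p₀)^(n−i)
p-value (one-sided, H₁ greater) = 0.90613
At α=0.05: p ≥ α → fail to reject H₀

reject H₀: no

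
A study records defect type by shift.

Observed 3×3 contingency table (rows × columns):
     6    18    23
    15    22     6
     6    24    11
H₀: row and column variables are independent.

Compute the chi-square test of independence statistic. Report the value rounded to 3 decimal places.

Row totals [47, 43, 41], col totals [27, 64, 40], n=131
χ² = (6−9.69)²/9.69 + (18−22.96)²/22.96 + (23−14.35)²/14.35 + (15−8.86)²/8.86 + (22−21.01)²/21.01 + (6−13.13)²/13.13 + (6−8.45)²/8.45 + (24−20.03)²/20.03 + (11−12.52)²/12.52 = 17.5381
df = 4

test statistic = 17.538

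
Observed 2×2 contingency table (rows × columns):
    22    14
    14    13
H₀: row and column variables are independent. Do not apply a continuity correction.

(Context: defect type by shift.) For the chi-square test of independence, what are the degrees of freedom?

df = (r−1)(c−1) = (2−1)·(2−1) = 1

degrees of freedom = 1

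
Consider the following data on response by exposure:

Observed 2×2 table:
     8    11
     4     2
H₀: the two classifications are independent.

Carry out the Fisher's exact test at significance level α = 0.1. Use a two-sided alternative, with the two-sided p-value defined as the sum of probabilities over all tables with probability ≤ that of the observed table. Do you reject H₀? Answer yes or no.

reject H₀: no

Margins: r₁=19, r₂=6, c₁=12, c₂=13, n=25
p_obs = C(19,8)·C(6,4)/C(25,12); sum pmf over tables with pmf ≤ p_obs
p-value (two-sided) = 0.37826
At α=0.1: p ≥ α → fail to reject H₀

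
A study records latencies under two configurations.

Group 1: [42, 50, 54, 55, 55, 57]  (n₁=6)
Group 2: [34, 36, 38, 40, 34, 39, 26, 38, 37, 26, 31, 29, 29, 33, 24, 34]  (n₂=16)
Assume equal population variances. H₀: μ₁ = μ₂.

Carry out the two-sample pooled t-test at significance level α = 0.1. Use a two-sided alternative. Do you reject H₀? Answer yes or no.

x̄₁=52.167, s₁=5.492, n₁=6
x̄₂=33.000, s₂=5.020, n₂=16
s_p² = [5·5.492² + 15·5.020²]/20 = 26.4417
SE = √(s_p²·(1/6+1/16)) = 2.4616
t = (52.167−33.000)/2.4616 = 7.7862
df = 20
p-value (two-sided) = 0.00000
At α=0.1: p < α → reject H₀

reject H₀: yes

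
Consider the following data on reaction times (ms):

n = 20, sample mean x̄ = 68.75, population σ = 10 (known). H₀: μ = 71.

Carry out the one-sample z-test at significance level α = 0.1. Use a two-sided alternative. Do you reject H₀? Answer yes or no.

reject H₀: no

SE = σ/√n = 10/√20 = 2.2361
z = (x̄−μ₀)/SE = (68.75−71)/2.2361 = -1.0062
p-value (two-sided) = 0.31430
At α=0.1: p ≥ α → fail to reject H₀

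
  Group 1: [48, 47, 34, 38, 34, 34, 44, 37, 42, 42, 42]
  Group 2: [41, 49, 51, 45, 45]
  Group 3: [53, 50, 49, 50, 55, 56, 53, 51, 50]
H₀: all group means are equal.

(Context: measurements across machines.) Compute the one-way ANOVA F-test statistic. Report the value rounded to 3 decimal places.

Group means [40.18, 46.20, 51.89], grand mean 45.600
SSB = Σnᵢ(x̄ᵢ−x̄)² = 680.675; SSW = ΣΣ(x−x̄ᵢ)² = 371.325
MSB = 680.675/2 = 340.3374; MSW = 371.325/22 = 16.8784
F = MSB/MSW = 20.1641
df = (2, 22)

test statistic = 20.164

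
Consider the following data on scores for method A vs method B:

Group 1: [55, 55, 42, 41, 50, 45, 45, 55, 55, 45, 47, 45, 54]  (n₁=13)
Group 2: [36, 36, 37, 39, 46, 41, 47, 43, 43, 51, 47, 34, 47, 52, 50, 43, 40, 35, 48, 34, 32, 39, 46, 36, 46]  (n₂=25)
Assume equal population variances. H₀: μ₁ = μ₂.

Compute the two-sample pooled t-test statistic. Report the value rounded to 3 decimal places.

x̄₁=48.769, s₁=5.403, n₁=13
x̄₂=41.920, s₂=5.916, n₂=25
s_p² = [12·5.403² + 24·5.916²]/36 = 33.0597
SE = √(s_p²·(1/13+1/25)) = 1.9661
t = (48.769−41.920)/1.9661 = 3.4837
df = 36

test statistic = 3.484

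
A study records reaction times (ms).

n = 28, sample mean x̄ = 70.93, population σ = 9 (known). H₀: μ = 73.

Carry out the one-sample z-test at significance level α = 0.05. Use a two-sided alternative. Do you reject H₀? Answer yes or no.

reject H₀: no

SE = σ/√n = 9/√28 = 1.7008
z = (x̄−μ₀)/SE = (70.93−73)/1.7008 = -1.2170
p-value (two-sided) = 0.22359
At α=0.05: p ≥ α → fail to reject H₀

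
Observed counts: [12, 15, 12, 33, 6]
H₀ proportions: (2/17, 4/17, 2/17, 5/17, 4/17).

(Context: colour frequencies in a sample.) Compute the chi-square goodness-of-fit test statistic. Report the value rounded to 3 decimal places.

test statistic = 15.075

n = 78; E_i = n·p_i = [9.18, 18.35, 9.18, 22.94, 18.35]
χ² = (12−9.18)²/9.18 + (15−18.35)²/18.35 + (12−9.18)²/9.18 + (33−22.94)²/22.94 + (6−18.35)²/18.35 = 15.0750
df = 4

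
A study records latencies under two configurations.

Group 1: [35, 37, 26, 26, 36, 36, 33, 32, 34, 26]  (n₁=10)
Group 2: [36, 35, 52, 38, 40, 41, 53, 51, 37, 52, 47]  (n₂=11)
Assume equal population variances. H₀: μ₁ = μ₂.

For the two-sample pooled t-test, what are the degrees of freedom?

df = n₁ + n₂ − 2 = 10 + 11 − 2 = 19

degrees of freedom = 19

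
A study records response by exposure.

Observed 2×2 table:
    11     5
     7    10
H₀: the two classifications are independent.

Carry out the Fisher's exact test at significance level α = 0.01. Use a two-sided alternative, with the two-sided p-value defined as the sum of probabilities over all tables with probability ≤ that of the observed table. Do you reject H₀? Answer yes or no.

Margins: r₁=16, r₂=17, c₁=18, c₂=15, n=33
p_obs = C(16,11)·C(17,7)/C(33,18); sum pmf over tables with pmf ≤ p_obs
p-value (two-sided) = 0.16632
At α=0.01: p ≥ α → fail to reject H₀

reject H₀: no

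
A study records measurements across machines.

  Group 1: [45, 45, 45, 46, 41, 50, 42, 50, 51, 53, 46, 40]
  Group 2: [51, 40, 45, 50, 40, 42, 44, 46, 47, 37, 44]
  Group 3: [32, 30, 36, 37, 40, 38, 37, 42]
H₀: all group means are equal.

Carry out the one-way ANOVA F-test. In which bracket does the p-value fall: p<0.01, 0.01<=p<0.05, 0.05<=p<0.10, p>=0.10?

Group means [46.17, 44.18, 36.50], grand mean 42.968
SSB = Σnᵢ(x̄ᵢ−x̄)² = 473.665; SSW = ΣΣ(x−x̄ᵢ)² = 477.303
MSB = 473.665/2 = 236.8324; MSW = 477.303/28 = 17.0465
F = MSB/MSW = 13.8933
df = (2, 28)
p-value (upper-tail) = 0.00006
→ bracket: p<0.01

p-value bracket: p<0.01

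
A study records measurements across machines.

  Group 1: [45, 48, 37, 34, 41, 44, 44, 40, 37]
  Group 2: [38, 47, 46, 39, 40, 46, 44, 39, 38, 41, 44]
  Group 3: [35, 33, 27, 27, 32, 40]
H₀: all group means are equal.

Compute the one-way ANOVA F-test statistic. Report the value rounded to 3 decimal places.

test statistic = 11.275

Group means [41.11, 42.00, 32.33], grand mean 39.462
SSB = Σnᵢ(x̄ᵢ−x̄)² = 400.239; SSW = ΣΣ(x−x̄ᵢ)² = 408.222
MSB = 400.239/2 = 200.1197; MSW = 408.222/23 = 17.7488
F = MSB/MSW = 11.2751
df = (2, 23)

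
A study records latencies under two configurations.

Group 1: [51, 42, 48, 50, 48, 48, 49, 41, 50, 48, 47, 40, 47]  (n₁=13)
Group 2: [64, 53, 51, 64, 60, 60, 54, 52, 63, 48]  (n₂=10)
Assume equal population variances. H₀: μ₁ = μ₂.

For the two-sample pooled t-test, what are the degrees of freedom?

df = n₁ + n₂ − 2 = 13 + 10 − 2 = 21

degrees of freedom = 21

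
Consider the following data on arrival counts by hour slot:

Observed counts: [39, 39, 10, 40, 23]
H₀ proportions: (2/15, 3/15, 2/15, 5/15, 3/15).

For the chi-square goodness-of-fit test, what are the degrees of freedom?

df = k − 1 = 5 − 1 = 4

degrees of freedom = 4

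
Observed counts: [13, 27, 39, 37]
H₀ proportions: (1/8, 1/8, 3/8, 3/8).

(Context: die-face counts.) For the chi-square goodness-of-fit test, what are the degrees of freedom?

df = k − 1 = 4 − 1 = 3

degrees of freedom = 3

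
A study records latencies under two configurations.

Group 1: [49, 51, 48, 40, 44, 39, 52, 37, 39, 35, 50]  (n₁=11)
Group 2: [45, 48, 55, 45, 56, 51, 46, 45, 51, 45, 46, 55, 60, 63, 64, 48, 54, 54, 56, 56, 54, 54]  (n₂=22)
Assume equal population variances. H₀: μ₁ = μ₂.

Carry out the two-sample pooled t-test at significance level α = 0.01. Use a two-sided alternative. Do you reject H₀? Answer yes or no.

reject H₀: yes

x̄₁=44.000, s₁=6.213, n₁=11
x̄₂=52.318, s₂=5.818, n₂=22
s_p² = [10·6.213² + 21·5.818²]/31 = 35.3798
SE = √(s_p²·(1/11+1/22)) = 2.1965
t = (44.000−52.318)/2.1965 = -3.7871
df = 31
p-value (two-sided) = 0.00066
At α=0.01: p < α → reject H₀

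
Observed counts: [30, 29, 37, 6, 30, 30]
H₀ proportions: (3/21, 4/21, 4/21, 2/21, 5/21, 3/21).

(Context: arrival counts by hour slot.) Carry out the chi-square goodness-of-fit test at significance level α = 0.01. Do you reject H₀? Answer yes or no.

n = 162; E_i = n·p_i = [23.14, 30.86, 30.86, 15.43, 38.57, 23.14]
χ² = (30−23.14)²/23.14 + (29−30.86)²/30.86 + (37−30.86)²/30.86 + (6−15.43)²/15.43 + (30−38.57)²/38.57 + (30−23.14)²/23.14 = 13.0648
df = 5
p-value (upper-tail) = 0.02278
At α=0.01: p ≥ α → fail to reject H₀

reject H₀: no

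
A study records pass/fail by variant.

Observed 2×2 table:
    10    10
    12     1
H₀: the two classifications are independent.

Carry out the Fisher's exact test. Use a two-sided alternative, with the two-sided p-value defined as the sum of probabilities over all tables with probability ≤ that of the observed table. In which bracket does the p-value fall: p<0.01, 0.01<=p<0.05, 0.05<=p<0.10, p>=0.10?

p-value bracket: 0.01<=p<0.05

Margins: r₁=20, r₂=13, c₁=22, c₂=11, n=33
p_obs = C(20,10)·C(13,12)/C(33,22); sum pmf over tables with pmf ≤ p_obs
p-value (two-sided) = 0.02159
→ bracket: 0.01<=p<0.05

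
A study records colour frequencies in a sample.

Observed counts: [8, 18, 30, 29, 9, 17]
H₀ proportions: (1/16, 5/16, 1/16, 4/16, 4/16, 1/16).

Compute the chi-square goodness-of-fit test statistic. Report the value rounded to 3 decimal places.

n = 111; E_i = n·p_i = [6.94, 34.69, 6.94, 27.75, 27.75, 6.94]
χ² = (8−6.94)²/6.94 + (18−34.69)²/34.69 + (30−6.94)²/6.94 + (29−27.75)²/27.75 + (9−27.75)²/27.75 + (17−6.94)²/6.94 = 112.1784
df = 5

test statistic = 112.178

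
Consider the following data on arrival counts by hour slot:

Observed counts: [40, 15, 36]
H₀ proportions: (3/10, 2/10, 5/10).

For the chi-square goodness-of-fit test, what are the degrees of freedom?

degrees of freedom = 2

df = k − 1 = 3 − 1 = 2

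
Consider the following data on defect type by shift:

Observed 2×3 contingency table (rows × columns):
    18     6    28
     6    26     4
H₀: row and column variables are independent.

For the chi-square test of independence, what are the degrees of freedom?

degrees of freedom = 2

df = (r−1)(c−1) = (2−1)·(3−1) = 2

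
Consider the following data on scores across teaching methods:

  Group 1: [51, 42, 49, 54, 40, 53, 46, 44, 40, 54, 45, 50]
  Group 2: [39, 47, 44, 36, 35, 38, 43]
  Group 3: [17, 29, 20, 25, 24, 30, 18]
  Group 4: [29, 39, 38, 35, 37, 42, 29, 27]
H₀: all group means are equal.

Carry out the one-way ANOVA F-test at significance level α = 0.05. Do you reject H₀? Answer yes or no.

reject H₀: yes

Group means [47.33, 40.29, 23.29, 34.50], grand mean 37.912
SSB = Σnᵢ(x̄ᵢ−x̄)² = 2695.211; SSW = ΣΣ(x−x̄ᵢ)² = 789.524
MSB = 2695.211/3 = 898.4038; MSW = 789.524/30 = 26.3175
F = MSB/MSW = 34.1372
df = (3, 30)
p-value (upper-tail) = 0.00000
At α=0.05: p < α → reject H₀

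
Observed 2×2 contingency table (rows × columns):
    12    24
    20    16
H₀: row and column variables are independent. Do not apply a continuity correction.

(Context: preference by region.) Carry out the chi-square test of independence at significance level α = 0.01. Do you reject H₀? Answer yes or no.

reject H₀: no

Row totals [36, 36], col totals [32, 40], n=72
χ² = (12−16.00)²/16.00 + (24−20.00)²/20.00 + (20−16.00)²/16.00 + (16−20.00)²/20.00 = 3.6000
df = 1
p-value (upper-tail) = 0.05778
At α=0.01: p ≥ α → fail to reject H₀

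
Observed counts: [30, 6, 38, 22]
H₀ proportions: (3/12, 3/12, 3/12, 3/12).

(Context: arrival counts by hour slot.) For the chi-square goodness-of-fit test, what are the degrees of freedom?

df = k − 1 = 4 − 1 = 3

degrees of freedom = 3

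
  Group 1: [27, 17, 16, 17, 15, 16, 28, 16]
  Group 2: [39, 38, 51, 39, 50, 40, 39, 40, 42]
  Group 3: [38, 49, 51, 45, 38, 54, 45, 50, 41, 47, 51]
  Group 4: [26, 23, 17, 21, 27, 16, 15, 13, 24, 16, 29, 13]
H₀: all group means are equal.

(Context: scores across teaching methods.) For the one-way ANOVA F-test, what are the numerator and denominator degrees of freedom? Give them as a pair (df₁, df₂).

degrees of freedom = [3, 36]

k = 4 groups, N = 40 total
df = (k−1, N−k) = (4−1, 40−4) = (3, 36)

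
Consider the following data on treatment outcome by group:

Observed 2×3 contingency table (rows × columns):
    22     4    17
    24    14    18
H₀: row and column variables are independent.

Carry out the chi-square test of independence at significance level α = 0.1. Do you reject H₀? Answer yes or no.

reject H₀: no

Row totals [43, 56], col totals [46, 18, 35], n=99
χ² = (22−19.98)²/19.98 + (4−7.82)²/7.82 + (17−15.20)²/15.20 + (24−26.02)²/26.02 + (14−10.18)²/10.18 + (18−19.80)²/19.80 = 4.0336
df = 2
p-value (upper-tail) = 0.13308
At α=0.1: p ≥ α → fail to reject H₀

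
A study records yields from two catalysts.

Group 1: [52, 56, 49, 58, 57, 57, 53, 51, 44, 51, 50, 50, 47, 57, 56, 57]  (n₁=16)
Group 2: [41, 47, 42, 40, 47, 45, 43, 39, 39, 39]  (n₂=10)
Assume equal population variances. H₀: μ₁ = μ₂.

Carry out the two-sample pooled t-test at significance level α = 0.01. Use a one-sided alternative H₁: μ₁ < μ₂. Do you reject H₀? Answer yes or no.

reject H₀: no

x̄₁=52.812, s₁=4.215, n₁=16
x̄₂=42.200, s₂=3.190, n₂=10
s_p² = [15·4.215² + 9·3.190²]/24 = 14.9182
SE = √(s_p²·(1/16+1/10)) = 1.5570
t = (52.812−42.200)/1.5570 = 6.8160
df = 24
p-value (one-sided, H₁ less) = 1.00000
At α=0.01: p ≥ α → fail to reject H₀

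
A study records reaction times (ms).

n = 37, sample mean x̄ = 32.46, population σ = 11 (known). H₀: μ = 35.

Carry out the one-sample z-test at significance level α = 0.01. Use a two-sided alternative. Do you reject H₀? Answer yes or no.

SE = σ/√n = 11/√37 = 1.8084
z = (x̄−μ₀)/SE = (32.46−35)/1.8084 = -1.4046
p-value (two-sided) = 0.16015
At α=0.01: p ≥ α → fail to reject H₀

reject H₀: no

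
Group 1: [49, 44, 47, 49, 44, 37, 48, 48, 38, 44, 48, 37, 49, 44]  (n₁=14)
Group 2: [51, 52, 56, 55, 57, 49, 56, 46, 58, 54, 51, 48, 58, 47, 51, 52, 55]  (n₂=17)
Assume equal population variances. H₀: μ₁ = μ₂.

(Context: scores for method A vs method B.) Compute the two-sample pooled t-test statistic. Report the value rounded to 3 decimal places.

test statistic = -5.385

x̄₁=44.714, s₁=4.462, n₁=14
x̄₂=52.706, s₂=3.804, n₂=17
s_p² = [13·4.462² + 16·3.804²]/29 = 16.9099
SE = √(s_p²·(1/14+1/17)) = 1.4841
t = (44.714−52.706)/1.4841 = -5.3848
df = 29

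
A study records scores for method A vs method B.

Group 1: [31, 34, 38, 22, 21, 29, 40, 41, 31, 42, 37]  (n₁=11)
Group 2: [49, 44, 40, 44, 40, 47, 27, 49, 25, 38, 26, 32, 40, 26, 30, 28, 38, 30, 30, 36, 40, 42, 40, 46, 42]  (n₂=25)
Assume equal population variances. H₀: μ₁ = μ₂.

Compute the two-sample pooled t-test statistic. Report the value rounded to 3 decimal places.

test statistic = -1.427

x̄₁=33.273, s₁=7.240, n₁=11
x̄₂=37.160, s₂=7.647, n₂=25
s_p² = [10·7.240² + 24·7.647²]/34 = 56.6924
SE = √(s_p²·(1/11+1/25)) = 2.7243
t = (33.273−37.160)/2.7243 = -1.4269
df = 34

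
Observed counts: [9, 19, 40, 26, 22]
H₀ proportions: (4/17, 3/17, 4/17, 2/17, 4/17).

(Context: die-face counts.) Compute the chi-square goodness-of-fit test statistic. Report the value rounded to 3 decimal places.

n = 116; E_i = n·p_i = [27.29, 20.47, 27.29, 13.65, 27.29]
χ² = (9−27.29)²/27.29 + (19−20.47)²/20.47 + (40−27.29)²/27.29 + (26−13.65)²/13.65 + (22−27.29)²/27.29 = 30.4907
df = 4

test statistic = 30.491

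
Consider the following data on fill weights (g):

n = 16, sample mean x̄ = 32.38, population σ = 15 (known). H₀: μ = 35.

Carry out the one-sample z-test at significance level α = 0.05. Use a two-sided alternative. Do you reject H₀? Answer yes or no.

reject H₀: no

SE = σ/√n = 15/√16 = 3.7500
z = (x̄−μ₀)/SE = (32.38−35)/3.7500 = -0.6987
p-value (two-sided) = 0.48476
At α=0.05: p ≥ α → fail to reject H₀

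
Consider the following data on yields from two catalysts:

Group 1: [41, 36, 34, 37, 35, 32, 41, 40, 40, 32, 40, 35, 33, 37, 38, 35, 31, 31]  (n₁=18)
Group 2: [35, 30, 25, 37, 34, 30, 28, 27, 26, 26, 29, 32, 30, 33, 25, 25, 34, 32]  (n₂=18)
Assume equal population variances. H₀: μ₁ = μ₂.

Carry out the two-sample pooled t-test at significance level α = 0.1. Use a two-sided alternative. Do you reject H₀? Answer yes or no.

reject H₀: yes

x̄₁=36.000, s₁=3.447, n₁=18
x̄₂=29.889, s₂=3.787, n₂=18
s_p² = [17·3.447² + 17·3.787²]/34 = 13.1111
SE = √(s_p²·(1/18+1/18)) = 1.2070
t = (36.000−29.889)/1.2070 = 5.0632
df = 34
p-value (two-sided) = 0.00001
At α=0.1: p < α → reject H₀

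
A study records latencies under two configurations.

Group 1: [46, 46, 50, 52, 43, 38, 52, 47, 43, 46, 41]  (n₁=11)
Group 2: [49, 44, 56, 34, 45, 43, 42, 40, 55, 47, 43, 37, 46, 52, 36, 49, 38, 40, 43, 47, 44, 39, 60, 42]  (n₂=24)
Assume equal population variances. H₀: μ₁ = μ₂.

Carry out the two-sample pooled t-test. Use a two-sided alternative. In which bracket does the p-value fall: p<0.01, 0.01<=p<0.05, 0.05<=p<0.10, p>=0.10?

p-value bracket: p>=0.10

x̄₁=45.818, s₁=4.423, n₁=11
x̄₂=44.625, s₂=6.479, n₂=24
s_p² = [10·4.423² + 23·6.479²]/33 = 35.1897
SE = √(s_p²·(1/11+1/24)) = 2.1599
t = (45.818−44.625)/2.1599 = 0.5524
df = 33
p-value (two-sided) = 0.58439
→ bracket: p>=0.10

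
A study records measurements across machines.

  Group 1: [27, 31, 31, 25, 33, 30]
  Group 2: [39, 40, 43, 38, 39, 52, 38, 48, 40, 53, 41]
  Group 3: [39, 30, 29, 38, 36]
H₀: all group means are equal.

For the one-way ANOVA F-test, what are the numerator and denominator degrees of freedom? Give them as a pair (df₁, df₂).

k = 3 groups, N = 22 total
df = (k−1, N−k) = (3−1, 22−3) = (2, 19)

degrees of freedom = [2, 19]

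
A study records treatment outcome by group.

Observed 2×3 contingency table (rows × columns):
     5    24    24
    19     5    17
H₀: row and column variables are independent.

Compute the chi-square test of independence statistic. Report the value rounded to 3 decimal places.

Row totals [53, 41], col totals [24, 29, 41], n=94
χ² = (5−13.53)²/13.53 + (24−16.35)²/16.35 + (24−23.12)²/23.12 + (19−10.47)²/10.47 + (5−12.65)²/12.65 + (17−17.88)²/17.88 = 20.6141
df = 2

test statistic = 20.614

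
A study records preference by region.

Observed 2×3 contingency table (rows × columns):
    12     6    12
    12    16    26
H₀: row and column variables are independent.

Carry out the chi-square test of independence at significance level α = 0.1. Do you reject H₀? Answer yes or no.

reject H₀: no

Row totals [30, 54], col totals [24, 22, 38], n=84
χ² = (12−8.57)²/8.57 + (6−7.86)²/7.86 + (12−13.57)²/13.57 + (12−15.43)²/15.43 + (16−14.14)²/14.14 + (26−24.43)²/24.43 = 3.0992
df = 2
p-value (upper-tail) = 0.21233
At α=0.1: p ≥ α → fail to reject H₀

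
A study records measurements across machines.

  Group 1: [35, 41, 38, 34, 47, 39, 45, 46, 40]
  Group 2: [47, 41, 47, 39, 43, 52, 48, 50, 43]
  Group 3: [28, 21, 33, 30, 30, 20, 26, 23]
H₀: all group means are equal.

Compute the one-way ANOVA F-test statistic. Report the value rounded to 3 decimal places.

test statistic = 39.922

Group means [40.56, 45.56, 26.38], grand mean 37.923
SSB = Σnᵢ(x̄ᵢ−x̄)² = 1653.527; SSW = ΣΣ(x−x̄ᵢ)² = 476.319
MSB = 1653.527/2 = 826.7634; MSW = 476.319/23 = 20.7095
F = MSB/MSW = 39.9219
df = (2, 23)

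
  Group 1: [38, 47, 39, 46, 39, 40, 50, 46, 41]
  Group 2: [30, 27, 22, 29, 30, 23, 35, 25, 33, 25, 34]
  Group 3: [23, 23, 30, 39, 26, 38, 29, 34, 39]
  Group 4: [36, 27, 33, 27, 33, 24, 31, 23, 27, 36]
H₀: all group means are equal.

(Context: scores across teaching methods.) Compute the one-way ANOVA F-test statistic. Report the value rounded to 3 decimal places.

Group means [42.89, 28.45, 31.22, 29.70], grand mean 32.744
SSB = Σnᵢ(x̄ᵢ−x̄)² = 1242.164; SSW = ΣΣ(x−x̄ᵢ)² = 895.272
MSB = 1242.164/3 = 414.0547; MSW = 895.272/35 = 25.5792
F = MSB/MSW = 16.1872
df = (3, 35)

test statistic = 16.187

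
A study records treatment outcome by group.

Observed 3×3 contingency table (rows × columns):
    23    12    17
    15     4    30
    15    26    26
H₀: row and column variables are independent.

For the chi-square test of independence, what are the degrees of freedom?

degrees of freedom = 4

df = (r−1)(c−1) = (3−1)·(3−1) = 4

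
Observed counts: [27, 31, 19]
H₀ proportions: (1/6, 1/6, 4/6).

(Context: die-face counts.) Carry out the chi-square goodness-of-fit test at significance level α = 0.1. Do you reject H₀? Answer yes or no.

n = 77; E_i = n·p_i = [12.83, 12.83, 51.33]
χ² = (27−12.83)²/12.83 + (31−12.83)²/12.83 + (19−51.33)²/51.33 = 61.7208
df = 2
p-value (upper-tail) = 0.00000
At α=0.1: p < α → reject H₀

reject H₀: yes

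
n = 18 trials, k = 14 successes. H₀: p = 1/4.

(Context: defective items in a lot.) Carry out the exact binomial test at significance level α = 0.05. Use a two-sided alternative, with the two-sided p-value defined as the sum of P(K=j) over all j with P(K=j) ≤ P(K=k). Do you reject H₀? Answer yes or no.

Exact binomial: n=18, k=14, p₀=1/4=0.2500
P(X=j) = C(n,j)·p₀^j·(1−p₀)^(n−j); p = Σ P(X=j) over j with P(X=j) ≤ P(X=14)
p-value (two-sided) = 0.00000
At α=0.05: p < α → reject H₀

reject H₀: yes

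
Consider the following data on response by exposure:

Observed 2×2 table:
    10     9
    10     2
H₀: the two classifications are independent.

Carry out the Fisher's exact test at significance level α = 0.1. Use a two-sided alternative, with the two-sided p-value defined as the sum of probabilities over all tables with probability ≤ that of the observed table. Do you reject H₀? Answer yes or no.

Margins: r₁=19, r₂=12, c₁=20, c₂=11, n=31
p_obs = C(19,10)·C(12,10)/C(31,20); sum pmf over tables with pmf ≤ p_obs
p-value (two-sided) = 0.12837
At α=0.1: p ≥ α → fail to reject H₀

reject H₀: no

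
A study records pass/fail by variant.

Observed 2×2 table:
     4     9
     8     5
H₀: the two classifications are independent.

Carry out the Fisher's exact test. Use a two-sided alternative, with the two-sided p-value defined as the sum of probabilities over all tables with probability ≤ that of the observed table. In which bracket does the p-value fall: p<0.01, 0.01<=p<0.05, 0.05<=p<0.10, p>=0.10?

p-value bracket: p>=0.10

Margins: r₁=13, r₂=13, c₁=12, c₂=14, n=26
p_obs = C(13,4)·C(13,8)/C(26,12); sum pmf over tables with pmf ≤ p_obs
p-value (two-sided) = 0.23774
→ bracket: p>=0.10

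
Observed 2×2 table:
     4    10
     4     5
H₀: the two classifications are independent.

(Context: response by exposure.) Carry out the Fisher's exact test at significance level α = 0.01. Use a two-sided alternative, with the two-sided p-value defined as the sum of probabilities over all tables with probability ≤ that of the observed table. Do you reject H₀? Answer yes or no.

reject H₀: no

Margins: r₁=14, r₂=9, c₁=8, c₂=15, n=23
p_obs = C(14,4)·C(9,4)/C(23,8); sum pmf over tables with pmf ≤ p_obs
p-value (two-sided) = 0.65702
At α=0.01: p ≥ α → fail to reject H₀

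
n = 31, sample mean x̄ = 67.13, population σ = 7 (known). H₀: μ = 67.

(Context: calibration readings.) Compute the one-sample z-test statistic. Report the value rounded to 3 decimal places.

test statistic = 0.103

SE = σ/√n = 7/√31 = 1.2572
z = (x̄−μ₀)/SE = (67.13−67)/1.2572 = 0.1034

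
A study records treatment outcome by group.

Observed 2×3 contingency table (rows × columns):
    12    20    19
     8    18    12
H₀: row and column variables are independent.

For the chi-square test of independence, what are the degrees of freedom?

df = (r−1)(c−1) = (2−1)·(3−1) = 2

degrees of freedom = 2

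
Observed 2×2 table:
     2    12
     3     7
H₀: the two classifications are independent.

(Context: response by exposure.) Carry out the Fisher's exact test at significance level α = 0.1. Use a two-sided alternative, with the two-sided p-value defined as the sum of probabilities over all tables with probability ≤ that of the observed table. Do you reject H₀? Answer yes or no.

Margins: r₁=14, r₂=10, c₁=5, c₂=19, n=24
p_obs = C(14,2)·C(10,3)/C(24,5); sum pmf over tables with pmf ≤ p_obs
p-value (two-sided) = 0.61462
At α=0.1: p ≥ α → fail to reject H₀

reject H₀: no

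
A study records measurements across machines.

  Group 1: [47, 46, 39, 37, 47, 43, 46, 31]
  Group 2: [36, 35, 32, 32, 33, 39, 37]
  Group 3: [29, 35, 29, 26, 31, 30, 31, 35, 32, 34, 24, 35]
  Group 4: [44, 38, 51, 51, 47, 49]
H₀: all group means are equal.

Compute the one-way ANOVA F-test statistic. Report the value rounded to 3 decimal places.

Group means [42.00, 34.86, 30.92, 46.67], grand mean 37.303
SSB = Σnᵢ(x̄ᵢ−x̄)² = 1233.863; SSW = ΣΣ(x−x̄ᵢ)² = 547.107
MSB = 1233.863/3 = 411.2875; MSW = 547.107/29 = 18.8658
F = MSB/MSW = 21.8007
df = (3, 29)

test statistic = 21.801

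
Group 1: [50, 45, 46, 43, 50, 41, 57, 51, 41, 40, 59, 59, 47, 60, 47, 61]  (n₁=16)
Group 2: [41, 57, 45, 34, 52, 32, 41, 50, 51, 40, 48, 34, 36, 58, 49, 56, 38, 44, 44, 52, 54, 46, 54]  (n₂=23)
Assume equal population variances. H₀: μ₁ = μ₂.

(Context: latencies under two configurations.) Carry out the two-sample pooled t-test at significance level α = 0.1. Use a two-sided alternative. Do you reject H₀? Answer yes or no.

x̄₁=49.812, s₁=7.314, n₁=16
x̄₂=45.913, s₂=7.868, n₂=23
s_p² = [15·7.314² + 22·7.868²]/37 = 58.4936
SE = √(s_p²·(1/16+1/23)) = 2.4898
t = (49.812−45.913)/2.4898 = 1.5662
df = 37
p-value (two-sided) = 0.12582
At α=0.1: p ≥ α → fail to reject H₀

reject H₀: no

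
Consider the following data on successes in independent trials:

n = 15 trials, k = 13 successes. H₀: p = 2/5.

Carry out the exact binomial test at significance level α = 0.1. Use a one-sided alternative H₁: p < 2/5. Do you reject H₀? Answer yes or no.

Exact binomial: n=15, k=13, p₀=2/5=0.4000
P(X≤13) from Σ C(n,i)·p₀^i·(1−p₀)^(n−i)
p-value (one-sided, H₁ less) = 0.99997
At α=0.1: p ≥ α → fail to reject H₀

reject H₀: no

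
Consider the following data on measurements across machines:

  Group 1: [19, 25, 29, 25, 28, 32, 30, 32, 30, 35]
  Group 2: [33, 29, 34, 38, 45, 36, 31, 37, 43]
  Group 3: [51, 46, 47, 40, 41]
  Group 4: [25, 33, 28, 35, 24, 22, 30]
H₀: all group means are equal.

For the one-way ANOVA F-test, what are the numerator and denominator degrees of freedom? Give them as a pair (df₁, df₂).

k = 4 groups, N = 31 total
df = (k−1, N−k) = (4−1, 31−4) = (3, 27)

degrees of freedom = [3, 27]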